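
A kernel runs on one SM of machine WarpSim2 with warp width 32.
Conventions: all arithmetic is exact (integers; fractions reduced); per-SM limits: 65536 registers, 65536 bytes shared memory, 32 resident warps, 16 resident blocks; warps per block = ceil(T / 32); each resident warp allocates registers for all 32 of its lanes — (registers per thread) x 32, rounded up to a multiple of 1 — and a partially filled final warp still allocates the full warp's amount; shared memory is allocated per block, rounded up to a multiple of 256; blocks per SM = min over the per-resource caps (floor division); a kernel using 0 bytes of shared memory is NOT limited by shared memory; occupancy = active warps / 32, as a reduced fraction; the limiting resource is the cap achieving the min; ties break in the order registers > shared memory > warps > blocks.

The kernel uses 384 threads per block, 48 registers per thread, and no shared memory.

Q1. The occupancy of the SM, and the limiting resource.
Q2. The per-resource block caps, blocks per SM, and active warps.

Answer: occupancy 3/4, limited by warps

registers: 3 blocks
shared memory: no limit (kernel uses none)
warps: 2 blocks
blocks: 16 blocks

Answer: 2 blocks, 24 active warps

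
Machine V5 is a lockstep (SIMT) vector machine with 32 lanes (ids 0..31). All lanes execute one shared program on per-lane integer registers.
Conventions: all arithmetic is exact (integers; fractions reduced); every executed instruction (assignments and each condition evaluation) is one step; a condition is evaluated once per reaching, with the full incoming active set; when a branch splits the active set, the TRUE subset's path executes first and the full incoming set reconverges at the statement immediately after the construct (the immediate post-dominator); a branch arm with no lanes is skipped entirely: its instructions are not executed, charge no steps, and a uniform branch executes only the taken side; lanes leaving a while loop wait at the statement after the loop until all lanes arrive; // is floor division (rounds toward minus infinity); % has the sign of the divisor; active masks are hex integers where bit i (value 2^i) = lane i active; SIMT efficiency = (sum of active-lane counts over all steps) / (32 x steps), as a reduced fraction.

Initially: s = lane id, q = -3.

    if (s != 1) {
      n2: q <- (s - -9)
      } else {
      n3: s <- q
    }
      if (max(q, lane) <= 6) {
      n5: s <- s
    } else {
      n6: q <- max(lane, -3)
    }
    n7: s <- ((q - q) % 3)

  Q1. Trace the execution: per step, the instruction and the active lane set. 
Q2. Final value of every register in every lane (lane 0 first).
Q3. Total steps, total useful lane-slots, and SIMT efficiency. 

step 0: eval (s != 1)                0xffffffff
step 1: q <- (s - -9)                0xfffffffd
step 2: s <- q                       0x00000002
step 3: eval (max(q, lane) <= 6)     0xffffffff
step 4: s <- s                       0x00000002
step 5: q <- max(lane, -3)           0xfffffffd
step 6: s <- ((q - q) % 3)           0xffffffff

Answer: 7 steps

s: 0,0,0,0,0,0,0,0,0,0,0,0,0,0,0,0,0,0,0,0,0,0,0,0,0,0,0,0,0,0,0,0
q: 0,-3,2,3,4,5,6,7,8,9,10,11,12,13,14,15,16,17,18,19,20,21,22,23,24,25,26,27,28,29,30,31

steps = 7; useful = 160; efficiency = 160/224 = 5/7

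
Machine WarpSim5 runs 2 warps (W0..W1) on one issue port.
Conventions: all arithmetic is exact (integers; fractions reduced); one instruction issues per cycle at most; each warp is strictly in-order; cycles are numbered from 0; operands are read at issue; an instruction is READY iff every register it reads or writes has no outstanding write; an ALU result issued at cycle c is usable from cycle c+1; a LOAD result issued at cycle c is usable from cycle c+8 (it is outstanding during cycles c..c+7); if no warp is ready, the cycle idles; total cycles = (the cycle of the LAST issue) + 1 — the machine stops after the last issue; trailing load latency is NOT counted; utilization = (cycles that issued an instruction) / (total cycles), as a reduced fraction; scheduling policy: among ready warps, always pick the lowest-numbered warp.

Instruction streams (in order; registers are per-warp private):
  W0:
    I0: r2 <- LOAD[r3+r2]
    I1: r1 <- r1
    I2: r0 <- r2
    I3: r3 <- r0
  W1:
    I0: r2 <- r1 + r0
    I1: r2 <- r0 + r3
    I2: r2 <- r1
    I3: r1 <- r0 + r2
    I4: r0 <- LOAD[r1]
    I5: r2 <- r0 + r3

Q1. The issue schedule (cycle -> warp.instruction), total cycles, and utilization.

cycle 0: W0.I0
cycle 1: W0.I1
cycle 2: W1.I0
cycle 3: W1.I1
cycle 4: W1.I2
cycle 5: W1.I3
cycle 6: W1.I4
cycle 7: idle
cycle 8: W0.I2
cycle 9: W0.I3
cycle 10: idle
cycle 11: idle
cycle 12: idle
cycle 13: idle
cycle 14: W1.I5

Answer: 15 cycles, utilization 2/3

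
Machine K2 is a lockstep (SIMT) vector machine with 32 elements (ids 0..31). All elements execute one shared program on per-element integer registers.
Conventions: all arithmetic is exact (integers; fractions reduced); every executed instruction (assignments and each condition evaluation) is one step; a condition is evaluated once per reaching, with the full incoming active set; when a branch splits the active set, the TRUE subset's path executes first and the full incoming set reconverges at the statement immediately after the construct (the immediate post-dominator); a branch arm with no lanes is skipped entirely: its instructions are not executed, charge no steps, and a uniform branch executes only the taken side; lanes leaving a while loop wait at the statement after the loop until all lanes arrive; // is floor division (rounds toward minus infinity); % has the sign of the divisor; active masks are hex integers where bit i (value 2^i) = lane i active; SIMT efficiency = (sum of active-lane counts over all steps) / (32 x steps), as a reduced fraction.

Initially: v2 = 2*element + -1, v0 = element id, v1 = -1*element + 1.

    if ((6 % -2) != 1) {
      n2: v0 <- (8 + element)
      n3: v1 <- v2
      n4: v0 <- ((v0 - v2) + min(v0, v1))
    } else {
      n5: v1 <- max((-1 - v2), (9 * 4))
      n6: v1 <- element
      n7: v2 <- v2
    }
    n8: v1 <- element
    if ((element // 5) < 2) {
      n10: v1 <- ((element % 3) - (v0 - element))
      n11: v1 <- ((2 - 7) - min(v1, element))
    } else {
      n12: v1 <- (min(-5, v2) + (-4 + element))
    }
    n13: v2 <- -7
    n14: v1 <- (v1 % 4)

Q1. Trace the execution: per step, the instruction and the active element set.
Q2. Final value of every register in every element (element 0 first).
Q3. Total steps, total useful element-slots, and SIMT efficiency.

step 0: eval ((6 % -2) != 1)         0xffffffff
step 1: v0 <- (8 + element)          0xffffffff
step 2: v1 <- v2                     0xffffffff
step 3: v0 <- ((v0 - v2) + min(v0, v1)) 0xffffffff
step 4: v1 <- element                0xffffffff
step 5: eval ((element // 5) < 2)    0xffffffff
step 6: v1 <- ((element % 3) - (v0 - element)) 0x000003ff
step 7: v1 <- ((2 - 7) - min(v1, element)) 0x000003ff
step 8: v1 <- (min(-5, v2) + (-4 + element)) 0xfffffc00
step 9: v2 <- -7                     0xffffffff
step 10: v1 <- (v1 % 4)               0xffffffff

Answer: 11 steps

v2: -7,-7,-7,-7,-7,-7,-7,-7,-7,-7,-7,-7,-7,-7,-7,-7,-7,-7,-7,-7,-7,-7,-7,-7,-7,-7,-7,-7,-7,-7,-7,-7
v0: 8,9,10,11,12,13,14,15,16,17,17,17,17,17,17,17,17,17,17,17,17,17,17,17,17,17,17,17,17,17,17,17
v1: 3,2,1,3,2,1,3,2,1,3,1,2,3,0,1,2,3,0,1,2,3,0,1,2,3,0,1,2,3,0,1,2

steps = 11; useful = 298; efficiency = 298/352 = 149/176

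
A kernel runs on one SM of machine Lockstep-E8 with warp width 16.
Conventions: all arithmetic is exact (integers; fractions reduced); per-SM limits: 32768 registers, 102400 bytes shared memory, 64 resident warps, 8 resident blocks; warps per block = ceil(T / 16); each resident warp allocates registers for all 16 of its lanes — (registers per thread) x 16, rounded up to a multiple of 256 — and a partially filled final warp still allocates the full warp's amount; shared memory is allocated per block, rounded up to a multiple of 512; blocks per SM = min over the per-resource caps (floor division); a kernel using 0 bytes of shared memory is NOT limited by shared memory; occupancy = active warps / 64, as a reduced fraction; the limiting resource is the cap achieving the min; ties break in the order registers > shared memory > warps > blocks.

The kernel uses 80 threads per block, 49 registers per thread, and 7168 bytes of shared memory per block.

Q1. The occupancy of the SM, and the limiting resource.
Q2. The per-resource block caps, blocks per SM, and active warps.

Answer: occupancy 15/32, limited by registers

registers: 6 blocks
shared memory: 14 blocks
warps: 12 blocks
blocks: 8 blocks

Answer: 6 blocks, 30 active warps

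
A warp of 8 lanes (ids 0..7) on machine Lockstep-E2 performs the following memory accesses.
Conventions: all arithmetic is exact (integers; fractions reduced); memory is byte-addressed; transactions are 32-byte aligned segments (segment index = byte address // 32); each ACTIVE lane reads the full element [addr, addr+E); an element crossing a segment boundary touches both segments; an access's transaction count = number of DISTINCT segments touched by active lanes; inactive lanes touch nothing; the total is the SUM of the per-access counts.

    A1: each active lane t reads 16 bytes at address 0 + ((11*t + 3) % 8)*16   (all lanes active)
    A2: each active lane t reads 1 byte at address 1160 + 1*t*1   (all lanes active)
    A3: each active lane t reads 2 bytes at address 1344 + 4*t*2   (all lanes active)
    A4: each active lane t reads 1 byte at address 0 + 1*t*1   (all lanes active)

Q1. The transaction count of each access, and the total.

A1: 4 transactions
A2: 1 transaction
A3: 2 transactions
A4: 1 transaction

Answer: 4,1,2,1; total 8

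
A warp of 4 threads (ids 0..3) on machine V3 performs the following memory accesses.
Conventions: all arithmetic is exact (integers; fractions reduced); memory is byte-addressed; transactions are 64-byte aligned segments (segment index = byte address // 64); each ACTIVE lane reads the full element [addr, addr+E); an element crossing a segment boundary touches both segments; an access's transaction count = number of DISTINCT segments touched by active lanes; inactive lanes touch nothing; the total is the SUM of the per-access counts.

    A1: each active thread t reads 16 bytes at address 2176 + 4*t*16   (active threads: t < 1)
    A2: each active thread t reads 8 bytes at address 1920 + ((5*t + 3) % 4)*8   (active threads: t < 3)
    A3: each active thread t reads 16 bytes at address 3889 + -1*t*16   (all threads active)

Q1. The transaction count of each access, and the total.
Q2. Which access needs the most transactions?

A1: 1 transaction
A2: 1 transaction
A3: 2 transactions

Answer: 1,1,2; total 4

Answer: A3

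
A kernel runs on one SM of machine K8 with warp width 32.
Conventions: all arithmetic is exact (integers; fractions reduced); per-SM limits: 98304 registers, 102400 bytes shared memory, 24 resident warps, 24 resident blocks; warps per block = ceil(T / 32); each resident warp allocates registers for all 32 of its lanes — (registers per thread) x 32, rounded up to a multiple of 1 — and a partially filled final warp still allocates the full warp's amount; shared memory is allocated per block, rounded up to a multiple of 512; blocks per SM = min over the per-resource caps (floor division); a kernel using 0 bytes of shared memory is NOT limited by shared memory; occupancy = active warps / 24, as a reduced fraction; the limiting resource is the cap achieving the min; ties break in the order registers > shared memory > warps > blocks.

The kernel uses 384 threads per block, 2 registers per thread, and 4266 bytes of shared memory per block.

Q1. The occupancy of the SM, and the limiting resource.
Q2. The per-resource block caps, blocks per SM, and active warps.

Answer: occupancy 1, limited by warps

registers: 128 blocks
shared memory: 22 blocks
warps: 2 blocks
blocks: 24 blocks

Answer: 2 blocks, 24 active warps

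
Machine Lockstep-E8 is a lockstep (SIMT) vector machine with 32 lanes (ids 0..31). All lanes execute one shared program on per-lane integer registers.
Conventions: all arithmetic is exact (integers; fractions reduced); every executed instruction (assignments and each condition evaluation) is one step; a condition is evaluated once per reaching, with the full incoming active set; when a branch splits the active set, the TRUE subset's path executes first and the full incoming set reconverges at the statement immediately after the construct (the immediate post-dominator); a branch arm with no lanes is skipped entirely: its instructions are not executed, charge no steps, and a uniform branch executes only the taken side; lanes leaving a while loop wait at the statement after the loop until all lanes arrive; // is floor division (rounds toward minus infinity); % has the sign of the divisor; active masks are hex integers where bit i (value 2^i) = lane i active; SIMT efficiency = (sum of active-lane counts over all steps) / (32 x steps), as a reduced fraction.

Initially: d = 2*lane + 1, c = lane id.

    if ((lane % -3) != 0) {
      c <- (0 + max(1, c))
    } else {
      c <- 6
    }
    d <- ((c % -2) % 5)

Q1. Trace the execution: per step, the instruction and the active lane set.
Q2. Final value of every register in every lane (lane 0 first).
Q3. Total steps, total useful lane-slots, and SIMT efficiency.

step 0: eval ((lane % -3) != 0)      0xffffffff
step 1: c <- (0 + max(1, c))         0xb6db6db6
step 2: c <- 6                       0x49249249
step 3: d <- ((c % -2) % 5)          0xffffffff

Answer: 4 steps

d: 0,4,0,0,0,4,0,4,0,0,0,4,0,4,0,0,0,4,0,4,0,0,0,4,0,4,0,0,0,4,0,4
c: 6,1,2,6,4,5,6,7,8,6,10,11,6,13,14,6,16,17,6,19,20,6,22,23,6,25,26,6,28,29,6,31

steps = 4; useful = 96; efficiency = 96/128 = 3/4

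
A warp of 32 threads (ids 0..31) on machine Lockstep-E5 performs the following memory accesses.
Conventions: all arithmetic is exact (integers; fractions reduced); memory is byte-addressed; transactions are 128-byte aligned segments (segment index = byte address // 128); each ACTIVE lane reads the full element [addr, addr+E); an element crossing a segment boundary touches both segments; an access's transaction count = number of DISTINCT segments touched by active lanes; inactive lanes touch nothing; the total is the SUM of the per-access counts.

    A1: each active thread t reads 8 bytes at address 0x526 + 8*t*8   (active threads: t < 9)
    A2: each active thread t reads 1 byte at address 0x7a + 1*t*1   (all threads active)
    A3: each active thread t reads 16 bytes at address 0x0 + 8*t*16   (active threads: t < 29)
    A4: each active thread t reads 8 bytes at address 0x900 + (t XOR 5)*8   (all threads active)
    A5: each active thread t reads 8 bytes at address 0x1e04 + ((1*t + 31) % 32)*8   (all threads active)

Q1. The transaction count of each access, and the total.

A1: 5 transactions
A2: 2 transactions
A3: 29 transactions
A4: 2 transactions
A5: 3 transactions

Answer: 5,2,29,2,3; total 41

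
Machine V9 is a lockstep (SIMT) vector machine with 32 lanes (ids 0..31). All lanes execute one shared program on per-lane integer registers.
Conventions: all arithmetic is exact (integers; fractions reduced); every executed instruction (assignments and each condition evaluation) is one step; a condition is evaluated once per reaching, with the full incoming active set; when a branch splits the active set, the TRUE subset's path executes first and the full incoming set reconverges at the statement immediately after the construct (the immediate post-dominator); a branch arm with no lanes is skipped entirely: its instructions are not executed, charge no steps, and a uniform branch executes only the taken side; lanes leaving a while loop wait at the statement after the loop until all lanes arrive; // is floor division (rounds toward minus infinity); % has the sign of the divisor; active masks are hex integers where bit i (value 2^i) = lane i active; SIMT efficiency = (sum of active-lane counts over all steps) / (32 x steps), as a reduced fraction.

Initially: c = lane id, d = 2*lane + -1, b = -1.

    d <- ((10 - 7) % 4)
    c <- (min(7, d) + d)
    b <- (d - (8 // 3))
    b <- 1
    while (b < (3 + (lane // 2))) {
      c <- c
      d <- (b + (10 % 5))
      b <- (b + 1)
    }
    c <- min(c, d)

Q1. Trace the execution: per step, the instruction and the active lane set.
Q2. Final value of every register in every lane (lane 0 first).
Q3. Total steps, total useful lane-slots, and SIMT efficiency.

step 0: d <- ((10 - 7) % 4)          0xffffffff
step 1: c <- (min(7, d) + d)         0xffffffff
step 2: b <- (d - (8 // 3))          0xffffffff
step 3: b <- 1                       0xffffffff
step 4: eval (b < (3 + (lane // 2))) 0xffffffff
step 5: c <- c                       0xffffffff
step 6: d <- (b + (10 % 5))          0xffffffff
step 7: b <- (b + 1)                 0xffffffff
step 8: eval (b < (3 + (lane // 2))) 0xffffffff
step 9: c <- c                       0xffffffff
step 10: d <- (b + (10 % 5))          0xffffffff
step 11: b <- (b + 1)                 0xffffffff
step 12: eval (b < (3 + (lane // 2))) 0xffffffff
step 13: c <- c                       0xfffffffc
step 14: d <- (b + (10 % 5))          0xfffffffc
step 15: b <- (b + 1)                 0xfffffffc
step 16: eval (b < (3 + (lane // 2))) 0xfffffffc
step 17: c <- c                       0xfffffff0
step 18: d <- (b + (10 % 5))          0xfffffff0
step 19: b <- (b + 1)                 0xfffffff0
step 20: eval (b < (3 + (lane // 2))) 0xfffffff0
step 21: c <- c                       0xffffffc0
step 22: d <- (b + (10 % 5))          0xffffffc0
step 23: b <- (b + 1)                 0xffffffc0
step 24: eval (b < (3 + (lane // 2))) 0xffffffc0
step 25: c <- c                       0xffffff00
step 26: d <- (b + (10 % 5))          0xffffff00
step 27: b <- (b + 1)                 0xffffff00
step 28: eval (b < (3 + (lane // 2))) 0xffffff00
step 29: c <- c                       0xfffffc00
step 30: d <- (b + (10 % 5))          0xfffffc00
step 31: b <- (b + 1)                 0xfffffc00
step 32: eval (b < (3 + (lane // 2))) 0xfffffc00
step 33: c <- c                       0xfffff000
step 34: d <- (b + (10 % 5))          0xfffff000
step 35: b <- (b + 1)                 0xfffff000
step 36: eval (b < (3 + (lane // 2))) 0xfffff000
step 37: c <- c                       0xffffc000
step 38: d <- (b + (10 % 5))          0xffffc000
step 39: b <- (b + 1)                 0xffffc000
step 40: eval (b < (3 + (lane // 2))) 0xffffc000
step 41: c <- c                       0xffff0000
step 42: d <- (b + (10 % 5))          0xffff0000
step 43: b <- (b + 1)                 0xffff0000
step 44: eval (b < (3 + (lane // 2))) 0xffff0000
step 45: c <- c                       0xfffc0000
step 46: d <- (b + (10 % 5))          0xfffc0000
step 47: b <- (b + 1)                 0xfffc0000
step 48: eval (b < (3 + (lane // 2))) 0xfffc0000
step 49: c <- c                       0xfff00000
step 50: d <- (b + (10 % 5))          0xfff00000
step 51: b <- (b + 1)                 0xfff00000
step 52: eval (b < (3 + (lane // 2))) 0xfff00000
step 53: c <- c                       0xffc00000
step 54: d <- (b + (10 % 5))          0xffc00000
step 55: b <- (b + 1)                 0xffc00000
step 56: eval (b < (3 + (lane // 2))) 0xffc00000
step 57: c <- c                       0xff000000
step 58: d <- (b + (10 % 5))          0xff000000
step 59: b <- (b + 1)                 0xff000000
step 60: eval (b < (3 + (lane // 2))) 0xff000000
step 61: c <- c                       0xfc000000
step 62: d <- (b + (10 % 5))          0xfc000000
step 63: b <- (b + 1)                 0xfc000000
step 64: eval (b < (3 + (lane // 2))) 0xfc000000
step 65: c <- c                       0xf0000000
step 66: d <- (b + (10 % 5))          0xf0000000
step 67: b <- (b + 1)                 0xf0000000
step 68: eval (b < (3 + (lane // 2))) 0xf0000000
step 69: c <- c                       0xc0000000
step 70: d <- (b + (10 % 5))          0xc0000000
step 71: b <- (b + 1)                 0xc0000000
step 72: eval (b < (3 + (lane // 2))) 0xc0000000
step 73: c <- min(c, d)               0xffffffff

Answer: 74 steps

c: 2,2,3,3,4,4,5,5,6,6,6,6,6,6,6,6,6,6,6,6,6,6,6,6,6,6,6,6,6,6,6,6
d: 2,2,3,3,4,4,5,5,6,6,7,7,8,8,9,9,10,10,11,11,12,12,13,13,14,14,15,15,16,16,17,17
b: 3,3,4,4,5,5,6,6,7,7,8,8,9,9,10,10,11,11,12,12,13,13,14,14,15,15,16,16,17,17,18,18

steps = 74; useful = 1408; efficiency = 1408/2368 = 22/37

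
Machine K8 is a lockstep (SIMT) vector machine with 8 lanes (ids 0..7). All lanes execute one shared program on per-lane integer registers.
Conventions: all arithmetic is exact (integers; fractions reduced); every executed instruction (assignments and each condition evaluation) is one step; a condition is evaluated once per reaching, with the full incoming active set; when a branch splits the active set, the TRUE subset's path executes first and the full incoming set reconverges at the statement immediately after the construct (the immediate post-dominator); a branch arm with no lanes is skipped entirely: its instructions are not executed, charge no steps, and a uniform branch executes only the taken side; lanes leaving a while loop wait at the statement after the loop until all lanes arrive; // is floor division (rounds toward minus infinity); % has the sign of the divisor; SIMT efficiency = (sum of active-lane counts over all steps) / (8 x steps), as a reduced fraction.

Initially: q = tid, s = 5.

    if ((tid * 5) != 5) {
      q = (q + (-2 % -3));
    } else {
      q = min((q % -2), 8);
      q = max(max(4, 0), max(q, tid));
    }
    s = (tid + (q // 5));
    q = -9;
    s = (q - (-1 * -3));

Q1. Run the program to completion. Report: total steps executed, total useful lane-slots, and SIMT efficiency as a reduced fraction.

Answer: 7 steps, 41 useful, 41/56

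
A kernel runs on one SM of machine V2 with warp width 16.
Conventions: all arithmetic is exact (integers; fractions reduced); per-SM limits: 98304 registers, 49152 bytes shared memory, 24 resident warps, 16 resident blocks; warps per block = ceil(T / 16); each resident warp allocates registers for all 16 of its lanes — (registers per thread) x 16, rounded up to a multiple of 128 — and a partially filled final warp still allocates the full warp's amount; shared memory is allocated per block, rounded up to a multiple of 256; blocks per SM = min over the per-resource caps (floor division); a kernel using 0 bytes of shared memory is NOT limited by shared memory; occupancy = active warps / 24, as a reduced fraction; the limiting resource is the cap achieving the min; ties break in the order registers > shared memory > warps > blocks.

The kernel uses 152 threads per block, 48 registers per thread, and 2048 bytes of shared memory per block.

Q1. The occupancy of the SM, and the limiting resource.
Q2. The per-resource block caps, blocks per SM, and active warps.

Answer: occupancy 5/6, limited by warps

registers: 12 blocks
shared memory: 24 blocks
warps: 2 blocks
blocks: 16 blocks

Answer: 2 blocks, 20 active warps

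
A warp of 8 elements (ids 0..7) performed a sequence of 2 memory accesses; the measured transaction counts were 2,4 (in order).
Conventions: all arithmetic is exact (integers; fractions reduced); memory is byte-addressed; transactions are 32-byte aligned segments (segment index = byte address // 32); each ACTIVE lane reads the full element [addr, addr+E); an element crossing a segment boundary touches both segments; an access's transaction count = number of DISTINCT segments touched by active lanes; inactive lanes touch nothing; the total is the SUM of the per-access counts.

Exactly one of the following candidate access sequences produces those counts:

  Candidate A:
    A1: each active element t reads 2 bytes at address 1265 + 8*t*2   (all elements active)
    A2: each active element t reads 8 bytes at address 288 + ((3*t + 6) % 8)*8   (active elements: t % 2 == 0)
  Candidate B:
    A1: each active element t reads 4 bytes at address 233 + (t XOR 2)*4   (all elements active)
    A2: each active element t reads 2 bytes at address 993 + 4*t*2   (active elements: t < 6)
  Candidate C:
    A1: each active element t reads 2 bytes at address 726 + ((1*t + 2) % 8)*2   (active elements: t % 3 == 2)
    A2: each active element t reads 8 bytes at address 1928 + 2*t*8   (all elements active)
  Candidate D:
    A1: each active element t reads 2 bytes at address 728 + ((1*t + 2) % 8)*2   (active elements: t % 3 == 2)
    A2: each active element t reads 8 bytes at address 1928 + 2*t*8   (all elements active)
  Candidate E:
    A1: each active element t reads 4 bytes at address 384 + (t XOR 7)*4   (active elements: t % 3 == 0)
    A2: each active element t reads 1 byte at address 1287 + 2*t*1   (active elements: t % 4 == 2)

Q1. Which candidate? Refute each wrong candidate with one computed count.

A: A1 gives 5 transactions, not 2
B: A2 gives 2 transactions, not 4
D: A1 gives 1 transaction, not 2
E: A1 gives 1 transaction, not 2
C: all counts match (2,4)

Answer: C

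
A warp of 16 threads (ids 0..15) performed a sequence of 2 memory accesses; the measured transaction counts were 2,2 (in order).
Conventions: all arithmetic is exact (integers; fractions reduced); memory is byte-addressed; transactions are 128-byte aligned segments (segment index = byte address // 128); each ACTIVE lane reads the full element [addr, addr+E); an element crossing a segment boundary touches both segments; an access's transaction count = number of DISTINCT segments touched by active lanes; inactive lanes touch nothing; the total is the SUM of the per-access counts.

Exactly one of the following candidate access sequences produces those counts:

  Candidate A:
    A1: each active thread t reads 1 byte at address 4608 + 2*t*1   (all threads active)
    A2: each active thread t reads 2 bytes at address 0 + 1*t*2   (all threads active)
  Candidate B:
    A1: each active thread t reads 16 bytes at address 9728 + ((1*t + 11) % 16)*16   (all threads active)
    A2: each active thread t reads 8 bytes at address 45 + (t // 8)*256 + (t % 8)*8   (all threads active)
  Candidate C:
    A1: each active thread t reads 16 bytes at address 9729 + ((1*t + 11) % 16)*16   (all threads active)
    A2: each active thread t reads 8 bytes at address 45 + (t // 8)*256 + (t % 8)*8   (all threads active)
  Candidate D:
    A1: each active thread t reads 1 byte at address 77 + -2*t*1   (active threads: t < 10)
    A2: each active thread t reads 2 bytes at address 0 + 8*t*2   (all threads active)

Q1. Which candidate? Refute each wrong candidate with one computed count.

A: A1 gives 1 transaction, not 2
C: A1 gives 3 transactions, not 2
D: A1 gives 1 transaction, not 2
B: all counts match (2,2)

Answer: B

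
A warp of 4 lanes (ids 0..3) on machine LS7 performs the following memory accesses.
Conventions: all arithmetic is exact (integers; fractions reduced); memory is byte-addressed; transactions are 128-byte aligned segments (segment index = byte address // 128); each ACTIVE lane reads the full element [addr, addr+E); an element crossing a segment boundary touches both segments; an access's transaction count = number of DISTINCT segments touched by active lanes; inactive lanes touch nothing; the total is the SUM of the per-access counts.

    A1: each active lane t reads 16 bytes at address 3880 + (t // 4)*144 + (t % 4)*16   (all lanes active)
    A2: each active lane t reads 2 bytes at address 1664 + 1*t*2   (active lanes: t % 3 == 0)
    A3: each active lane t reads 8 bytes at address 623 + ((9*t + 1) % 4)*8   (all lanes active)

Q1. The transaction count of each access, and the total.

A1: 1 transaction
A2: 1 transaction
A3: 2 transactions

Answer: 1,1,2; total 4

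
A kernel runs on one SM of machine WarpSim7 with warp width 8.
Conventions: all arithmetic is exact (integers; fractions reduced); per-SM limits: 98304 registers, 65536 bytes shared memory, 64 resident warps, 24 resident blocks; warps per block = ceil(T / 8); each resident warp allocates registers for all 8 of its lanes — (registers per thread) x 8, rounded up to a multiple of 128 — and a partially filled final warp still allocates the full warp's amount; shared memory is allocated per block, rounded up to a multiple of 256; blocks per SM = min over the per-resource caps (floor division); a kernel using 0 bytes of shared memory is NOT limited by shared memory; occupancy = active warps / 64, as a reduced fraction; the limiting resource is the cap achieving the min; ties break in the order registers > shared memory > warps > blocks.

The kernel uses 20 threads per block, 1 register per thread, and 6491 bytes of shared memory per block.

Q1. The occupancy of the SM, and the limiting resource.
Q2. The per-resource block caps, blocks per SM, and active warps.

Answer: occupancy 27/64, limited by shared memory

registers: 256 blocks
shared memory: 9 blocks
warps: 21 blocks
blocks: 24 blocks

Answer: 9 blocks, 27 active warps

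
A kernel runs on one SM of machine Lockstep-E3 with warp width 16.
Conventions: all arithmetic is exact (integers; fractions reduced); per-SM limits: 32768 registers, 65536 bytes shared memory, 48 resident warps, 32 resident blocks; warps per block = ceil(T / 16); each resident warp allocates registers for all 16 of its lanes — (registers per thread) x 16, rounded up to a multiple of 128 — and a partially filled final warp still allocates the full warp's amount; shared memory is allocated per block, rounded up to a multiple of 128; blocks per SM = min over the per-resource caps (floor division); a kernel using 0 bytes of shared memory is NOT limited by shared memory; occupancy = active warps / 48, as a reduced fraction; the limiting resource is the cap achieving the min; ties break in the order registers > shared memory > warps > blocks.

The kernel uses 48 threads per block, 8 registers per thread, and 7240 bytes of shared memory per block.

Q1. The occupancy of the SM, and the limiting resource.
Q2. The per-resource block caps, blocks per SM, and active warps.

Answer: occupancy 1/2, limited by shared memory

registers: 85 blocks
shared memory: 8 blocks
warps: 16 blocks
blocks: 32 blocks

Answer: 8 blocks, 24 active warps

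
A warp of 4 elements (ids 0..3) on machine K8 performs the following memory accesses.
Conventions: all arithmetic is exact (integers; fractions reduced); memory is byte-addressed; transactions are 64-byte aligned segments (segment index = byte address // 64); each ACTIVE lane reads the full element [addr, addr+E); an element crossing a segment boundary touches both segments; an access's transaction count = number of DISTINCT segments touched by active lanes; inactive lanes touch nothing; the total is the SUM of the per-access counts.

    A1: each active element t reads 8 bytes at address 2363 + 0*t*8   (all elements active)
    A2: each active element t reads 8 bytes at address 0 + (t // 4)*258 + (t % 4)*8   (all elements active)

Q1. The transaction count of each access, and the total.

A1: 2 transactions
A2: 1 transaction

Answer: 2,1; total 3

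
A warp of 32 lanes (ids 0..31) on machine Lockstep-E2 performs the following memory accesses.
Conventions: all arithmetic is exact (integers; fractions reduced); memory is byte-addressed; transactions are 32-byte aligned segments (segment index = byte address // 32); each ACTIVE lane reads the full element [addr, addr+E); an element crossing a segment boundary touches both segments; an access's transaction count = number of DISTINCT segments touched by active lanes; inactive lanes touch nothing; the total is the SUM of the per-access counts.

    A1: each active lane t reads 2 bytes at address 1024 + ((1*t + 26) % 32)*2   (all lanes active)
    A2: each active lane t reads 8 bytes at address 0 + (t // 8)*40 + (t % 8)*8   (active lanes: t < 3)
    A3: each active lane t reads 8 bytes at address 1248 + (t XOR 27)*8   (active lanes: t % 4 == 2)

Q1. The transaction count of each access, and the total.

A1: 2 transactions
A2: 1 transaction
A3: 8 transactions

Answer: 2,1,8; total 11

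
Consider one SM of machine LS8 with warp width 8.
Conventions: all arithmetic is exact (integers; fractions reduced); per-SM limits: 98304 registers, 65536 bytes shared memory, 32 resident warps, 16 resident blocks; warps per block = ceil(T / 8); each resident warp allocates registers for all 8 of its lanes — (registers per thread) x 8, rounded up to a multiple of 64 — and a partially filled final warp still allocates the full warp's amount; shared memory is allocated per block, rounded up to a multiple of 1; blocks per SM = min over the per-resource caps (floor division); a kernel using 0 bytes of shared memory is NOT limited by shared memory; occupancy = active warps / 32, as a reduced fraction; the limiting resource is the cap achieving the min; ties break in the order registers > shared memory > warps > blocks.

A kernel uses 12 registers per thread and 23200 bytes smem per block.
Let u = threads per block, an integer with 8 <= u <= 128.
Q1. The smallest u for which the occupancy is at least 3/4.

Answer: u = 89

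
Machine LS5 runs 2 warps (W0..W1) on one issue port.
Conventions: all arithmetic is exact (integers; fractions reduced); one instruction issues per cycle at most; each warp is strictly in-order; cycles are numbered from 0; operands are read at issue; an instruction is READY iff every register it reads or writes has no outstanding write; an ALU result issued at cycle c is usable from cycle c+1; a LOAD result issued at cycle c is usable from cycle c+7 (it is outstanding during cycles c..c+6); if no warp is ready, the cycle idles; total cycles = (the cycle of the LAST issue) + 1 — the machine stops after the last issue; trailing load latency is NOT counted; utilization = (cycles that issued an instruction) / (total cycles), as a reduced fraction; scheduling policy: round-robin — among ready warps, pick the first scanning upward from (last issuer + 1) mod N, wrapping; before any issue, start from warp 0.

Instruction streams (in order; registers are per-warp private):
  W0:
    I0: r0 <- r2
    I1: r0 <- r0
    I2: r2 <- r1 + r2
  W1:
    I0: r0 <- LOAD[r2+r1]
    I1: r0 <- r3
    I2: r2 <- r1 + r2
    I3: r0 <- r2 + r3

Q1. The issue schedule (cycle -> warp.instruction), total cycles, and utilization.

cycle 0: W0.I0
cycle 1: W1.I0
cycle 2: W0.I1
cycle 3: W0.I2
cycle 4: idle
cycle 5: idle
cycle 6: idle
cycle 7: idle
cycle 8: W1.I1
cycle 9: W1.I2
cycle 10: W1.I3

Answer: 11 cycles, utilization 7/11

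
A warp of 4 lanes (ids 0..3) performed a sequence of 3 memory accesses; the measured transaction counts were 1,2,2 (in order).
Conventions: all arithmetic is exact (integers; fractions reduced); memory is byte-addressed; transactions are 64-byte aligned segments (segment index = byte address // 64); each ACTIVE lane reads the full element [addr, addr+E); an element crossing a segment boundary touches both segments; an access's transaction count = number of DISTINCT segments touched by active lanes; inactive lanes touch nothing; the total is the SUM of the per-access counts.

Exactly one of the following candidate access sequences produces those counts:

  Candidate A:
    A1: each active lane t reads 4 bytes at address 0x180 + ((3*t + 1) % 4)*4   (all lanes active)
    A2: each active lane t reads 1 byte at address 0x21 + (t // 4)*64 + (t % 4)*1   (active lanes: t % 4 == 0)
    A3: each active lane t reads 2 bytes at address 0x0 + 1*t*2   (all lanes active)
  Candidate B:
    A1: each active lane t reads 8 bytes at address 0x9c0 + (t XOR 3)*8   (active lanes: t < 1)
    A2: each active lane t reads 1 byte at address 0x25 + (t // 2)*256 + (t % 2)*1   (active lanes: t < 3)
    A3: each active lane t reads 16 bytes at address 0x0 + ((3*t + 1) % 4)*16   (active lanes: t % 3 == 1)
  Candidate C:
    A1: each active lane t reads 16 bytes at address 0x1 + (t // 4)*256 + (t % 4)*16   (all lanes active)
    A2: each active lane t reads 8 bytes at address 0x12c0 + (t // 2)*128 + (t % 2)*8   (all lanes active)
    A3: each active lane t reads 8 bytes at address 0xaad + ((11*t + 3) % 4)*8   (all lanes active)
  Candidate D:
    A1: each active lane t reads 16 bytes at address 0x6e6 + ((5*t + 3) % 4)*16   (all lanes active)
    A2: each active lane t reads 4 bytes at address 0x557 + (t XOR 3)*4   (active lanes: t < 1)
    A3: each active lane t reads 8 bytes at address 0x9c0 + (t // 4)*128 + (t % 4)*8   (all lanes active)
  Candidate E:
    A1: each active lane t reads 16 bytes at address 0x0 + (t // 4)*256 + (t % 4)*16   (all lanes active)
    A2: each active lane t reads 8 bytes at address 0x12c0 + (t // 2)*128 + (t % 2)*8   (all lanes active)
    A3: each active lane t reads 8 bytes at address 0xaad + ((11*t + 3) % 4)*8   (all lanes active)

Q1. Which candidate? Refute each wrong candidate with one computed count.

A: A2 gives 1 transaction, not 2
B: A3 gives 1 transaction, not 2
C: A1 gives 2 transactions, not 1
D: A1 gives 2 transactions, not 1
E: all counts match (1,2,2)

Answer: E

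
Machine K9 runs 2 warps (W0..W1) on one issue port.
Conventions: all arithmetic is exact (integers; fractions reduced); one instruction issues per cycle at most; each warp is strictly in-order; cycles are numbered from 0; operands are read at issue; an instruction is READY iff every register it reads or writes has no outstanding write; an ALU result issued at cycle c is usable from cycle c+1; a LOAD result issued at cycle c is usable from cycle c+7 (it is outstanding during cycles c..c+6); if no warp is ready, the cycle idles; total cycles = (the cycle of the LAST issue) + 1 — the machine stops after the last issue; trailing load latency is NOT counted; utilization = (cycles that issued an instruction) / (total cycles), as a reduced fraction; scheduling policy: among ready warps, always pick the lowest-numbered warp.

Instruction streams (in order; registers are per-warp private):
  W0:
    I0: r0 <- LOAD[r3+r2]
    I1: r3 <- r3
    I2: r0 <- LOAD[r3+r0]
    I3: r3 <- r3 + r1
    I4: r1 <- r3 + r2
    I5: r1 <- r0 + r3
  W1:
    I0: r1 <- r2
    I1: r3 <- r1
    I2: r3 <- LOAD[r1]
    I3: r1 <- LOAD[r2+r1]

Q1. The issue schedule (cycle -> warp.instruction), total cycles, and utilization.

cycle 0: W0.I0
cycle 1: W0.I1
cycle 2: W1.I0
cycle 3: W1.I1
cycle 4: W1.I2
cycle 5: W1.I3
cycle 6: idle
cycle 7: W0.I2
cycle 8: W0.I3
cycle 9: W0.I4
cycle 10: idle
cycle 11: idle
cycle 12: idle
cycle 13: idle
cycle 14: W0.I5

Answer: 15 cycles, utilization 2/3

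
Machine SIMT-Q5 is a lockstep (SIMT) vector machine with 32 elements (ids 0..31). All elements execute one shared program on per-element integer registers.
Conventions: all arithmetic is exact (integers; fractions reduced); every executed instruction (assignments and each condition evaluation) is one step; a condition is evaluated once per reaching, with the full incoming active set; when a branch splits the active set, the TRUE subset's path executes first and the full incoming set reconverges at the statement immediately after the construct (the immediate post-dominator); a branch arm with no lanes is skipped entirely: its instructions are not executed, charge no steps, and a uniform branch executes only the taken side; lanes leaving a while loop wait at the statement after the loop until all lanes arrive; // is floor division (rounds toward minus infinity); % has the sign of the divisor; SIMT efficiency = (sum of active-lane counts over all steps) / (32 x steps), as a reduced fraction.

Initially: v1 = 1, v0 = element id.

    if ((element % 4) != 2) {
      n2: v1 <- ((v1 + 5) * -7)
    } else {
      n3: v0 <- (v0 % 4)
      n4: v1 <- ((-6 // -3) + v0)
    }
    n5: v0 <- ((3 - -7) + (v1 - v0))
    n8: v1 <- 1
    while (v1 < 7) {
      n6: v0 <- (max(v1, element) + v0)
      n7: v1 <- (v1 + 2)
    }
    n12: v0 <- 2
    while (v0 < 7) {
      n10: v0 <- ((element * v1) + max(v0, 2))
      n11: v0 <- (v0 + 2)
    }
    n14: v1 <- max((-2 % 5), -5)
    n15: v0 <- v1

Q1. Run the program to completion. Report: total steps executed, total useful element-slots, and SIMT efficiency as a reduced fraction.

Answer: 29 steps, 686 useful, 343/464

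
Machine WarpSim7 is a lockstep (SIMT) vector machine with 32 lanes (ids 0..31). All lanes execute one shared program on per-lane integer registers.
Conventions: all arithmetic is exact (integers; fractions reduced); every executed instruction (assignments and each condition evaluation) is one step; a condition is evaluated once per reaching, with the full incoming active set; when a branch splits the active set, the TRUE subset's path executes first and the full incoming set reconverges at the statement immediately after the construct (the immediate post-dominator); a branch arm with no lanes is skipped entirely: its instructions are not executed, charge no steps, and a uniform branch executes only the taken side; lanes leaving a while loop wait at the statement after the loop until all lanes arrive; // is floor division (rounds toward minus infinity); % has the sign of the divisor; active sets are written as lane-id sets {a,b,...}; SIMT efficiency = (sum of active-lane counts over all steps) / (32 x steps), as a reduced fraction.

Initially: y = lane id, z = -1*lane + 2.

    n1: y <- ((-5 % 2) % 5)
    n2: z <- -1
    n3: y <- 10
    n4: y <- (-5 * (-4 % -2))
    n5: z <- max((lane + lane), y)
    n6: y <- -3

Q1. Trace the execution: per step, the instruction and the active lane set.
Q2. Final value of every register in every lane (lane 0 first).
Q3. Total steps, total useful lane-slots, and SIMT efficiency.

step 0: y <- ((-5 % 2) % 5)          {0,1,2,3,4,5,6,7,8,9,10,11,12,13,14,15,16,17,18,19,20,21,22,23,24,25,26,27,28,29,30,31}
step 1: z <- -1                      {0,1,2,3,4,5,6,7,8,9,10,11,12,13,14,15,16,17,18,19,20,21,22,23,24,25,26,27,28,29,30,31}
step 2: y <- 10                      {0,1,2,3,4,5,6,7,8,9,10,11,12,13,14,15,16,17,18,19,20,21,22,23,24,25,26,27,28,29,30,31}
step 3: y <- (-5 * (-4 % -2))        {0,1,2,3,4,5,6,7,8,9,10,11,12,13,14,15,16,17,18,19,20,21,22,23,24,25,26,27,28,29,30,31}
step 4: z <- max((lane + lane), y)   {0,1,2,3,4,5,6,7,8,9,10,11,12,13,14,15,16,17,18,19,20,21,22,23,24,25,26,27,28,29,30,31}
step 5: y <- -3                      {0,1,2,3,4,5,6,7,8,9,10,11,12,13,14,15,16,17,18,19,20,21,22,23,24,25,26,27,28,29,30,31}

Answer: 6 steps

y: -3,-3,-3,-3,-3,-3,-3,-3,-3,-3,-3,-3,-3,-3,-3,-3,-3,-3,-3,-3,-3,-3,-3,-3,-3,-3,-3,-3,-3,-3,-3,-3
z: 0,2,4,6,8,10,12,14,16,18,20,22,24,26,28,30,32,34,36,38,40,42,44,46,48,50,52,54,56,58,60,62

steps = 6; useful = 192; efficiency = 192/192 = 1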